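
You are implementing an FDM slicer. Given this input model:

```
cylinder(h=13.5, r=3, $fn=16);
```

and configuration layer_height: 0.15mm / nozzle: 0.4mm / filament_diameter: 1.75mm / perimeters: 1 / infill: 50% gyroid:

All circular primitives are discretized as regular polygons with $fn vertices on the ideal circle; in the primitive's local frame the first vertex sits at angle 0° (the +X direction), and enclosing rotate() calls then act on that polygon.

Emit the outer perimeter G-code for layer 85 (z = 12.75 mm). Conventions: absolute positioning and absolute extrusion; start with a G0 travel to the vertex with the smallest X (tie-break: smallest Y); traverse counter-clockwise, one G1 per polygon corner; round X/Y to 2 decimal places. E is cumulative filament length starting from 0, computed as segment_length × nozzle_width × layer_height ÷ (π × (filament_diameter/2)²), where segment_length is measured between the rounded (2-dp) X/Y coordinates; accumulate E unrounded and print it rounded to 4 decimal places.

G0 X-3.00 Y0.00 Z12.75
G1 X-2.77 Y-1.15 E0.0293
G1 X-2.12 Y-2.12 E0.0584
G1 X-1.15 Y-2.77 E0.0875
G1 X0.00 Y-3.00 E0.1168
G1 X1.15 Y-2.77 E0.1460
G1 X2.12 Y-2.12 E0.1751
G1 X2.77 Y-1.15 E0.2043
G1 X3.00 Y0.00 E0.2335
G1 X2.77 Y1.15 E0.2628
G1 X2.12 Y2.12 E0.2919
G1 X1.15 Y2.77 E0.3210
G1 X0.00 Y3.00 E0.3503
G1 X-1.15 Y2.77 E0.3795
G1 X-2.12 Y2.12 E0.4087
G1 X-2.77 Y1.15 E0.4378
G1 X-3.00 Y0.00 E0.4671

At z = 12.75 mm: the r=3 cylinder gives a regular 16-gon of circumradius 3 (constant along its height). The outline is a single polygon with 16 vertices. Extrusion per mm of travel: 0.4 × 0.15 / (π × 0.875²) = 0.024945. Accumulating E over each segment gives final E = 0.4671.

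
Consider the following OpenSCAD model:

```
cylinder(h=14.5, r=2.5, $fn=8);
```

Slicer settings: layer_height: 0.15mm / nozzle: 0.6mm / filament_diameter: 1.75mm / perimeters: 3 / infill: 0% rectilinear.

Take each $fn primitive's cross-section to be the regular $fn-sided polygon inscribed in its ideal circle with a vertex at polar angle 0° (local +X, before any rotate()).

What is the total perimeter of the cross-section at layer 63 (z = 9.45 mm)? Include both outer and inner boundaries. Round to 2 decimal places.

At z = 9.45 mm: the r=2.5 cylinder contributes a regular 8-gon of circumradius 2.5 (perimeter = 2·8·2.500·sin(180°/8) = 15.31 mm). Overall, the cross-section is a single solid region. Total boundary length (outer) = 15.31 mm.

15.31 mm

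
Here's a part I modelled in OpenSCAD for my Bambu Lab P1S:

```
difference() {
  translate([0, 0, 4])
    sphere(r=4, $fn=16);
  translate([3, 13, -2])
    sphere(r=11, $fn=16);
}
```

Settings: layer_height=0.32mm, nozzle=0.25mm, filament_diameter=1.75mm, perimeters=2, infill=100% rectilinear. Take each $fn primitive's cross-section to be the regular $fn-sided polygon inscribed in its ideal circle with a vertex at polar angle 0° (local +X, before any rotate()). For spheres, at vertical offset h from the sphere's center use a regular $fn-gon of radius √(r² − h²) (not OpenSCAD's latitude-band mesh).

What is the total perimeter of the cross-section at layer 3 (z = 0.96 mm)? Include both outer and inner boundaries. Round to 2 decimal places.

At z = 0.96 mm: the sphere: section is a regular 16-gon, circumradius = √(r²−h²) = √(4²−3.04²) = 2.600 (perimeter = 2·16·2.600·sin(180°/16) = 16.23 mm); the r=11 sphere at (3, 13) contributes a regular 16-gon of circumradius √(11²−2.96²) = 10.594 (perimeter = 2·16·10.594·sin(180°/16) = 66.14 mm); Taking the first minus the rest: starting from the r=4 sphere, the r=11 sphere at (3, 13) misses the remaining region (no effect) — boundary = 16.23 mm. Overall, the cross-section is a single solid region. Total boundary length (outer) = 16.23 mm.

16.23 mm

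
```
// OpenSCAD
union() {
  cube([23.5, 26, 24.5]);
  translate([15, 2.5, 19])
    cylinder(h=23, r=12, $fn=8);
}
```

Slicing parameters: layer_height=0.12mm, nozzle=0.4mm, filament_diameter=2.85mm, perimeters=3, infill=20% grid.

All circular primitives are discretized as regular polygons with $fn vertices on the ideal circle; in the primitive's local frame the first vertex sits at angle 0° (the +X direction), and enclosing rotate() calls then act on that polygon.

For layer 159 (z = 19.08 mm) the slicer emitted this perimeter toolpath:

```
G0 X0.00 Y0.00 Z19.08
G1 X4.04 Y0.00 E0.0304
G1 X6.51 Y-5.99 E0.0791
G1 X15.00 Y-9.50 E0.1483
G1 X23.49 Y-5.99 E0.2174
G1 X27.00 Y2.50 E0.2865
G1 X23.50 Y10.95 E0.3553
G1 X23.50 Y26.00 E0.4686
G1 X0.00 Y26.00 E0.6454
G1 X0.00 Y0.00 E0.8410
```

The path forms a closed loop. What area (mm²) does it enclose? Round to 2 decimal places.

Apply the shoelace formula to the sequence of (X, Y) vertices; enclosed area = 779.57 mm².

779.57 mm²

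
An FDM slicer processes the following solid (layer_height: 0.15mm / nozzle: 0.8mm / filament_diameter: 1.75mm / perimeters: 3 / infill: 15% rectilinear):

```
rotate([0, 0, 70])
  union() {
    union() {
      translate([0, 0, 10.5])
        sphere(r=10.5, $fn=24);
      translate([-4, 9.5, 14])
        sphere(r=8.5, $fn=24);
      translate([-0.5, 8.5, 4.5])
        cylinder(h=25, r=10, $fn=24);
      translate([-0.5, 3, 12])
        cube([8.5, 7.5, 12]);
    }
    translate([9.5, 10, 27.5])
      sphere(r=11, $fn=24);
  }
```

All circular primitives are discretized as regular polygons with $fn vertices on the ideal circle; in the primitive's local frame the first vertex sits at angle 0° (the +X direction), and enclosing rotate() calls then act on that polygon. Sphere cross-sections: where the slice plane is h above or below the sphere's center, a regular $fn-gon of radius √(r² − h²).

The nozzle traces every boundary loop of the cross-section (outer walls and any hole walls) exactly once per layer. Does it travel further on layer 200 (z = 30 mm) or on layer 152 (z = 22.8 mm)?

layer 152 (z = 22.8 mm)

Layer 200 (z = 30): the sphere is not intersected at this z (|z−center|=19.500 > r=10.5); the sphere at (-4, 9.5) is absent (|z−center|=16.000 > r=8.5); the cylinder at (-0.5, 8.5) is absent (z outside [4.5, 29.5]); the cube at (-0.5, 3) does not reach this height (z outside [12, 24]); Merging all regions: nothing is present at this height; the r=11 sphere at (9.5, 10) slices to a regular 24-gon of circumradius 10.712 (√(r²−h²) with h=2.5 from center) (perimeter = 2·24·10.712·sin(180°/24) = 67.11 mm); Combining (union): only the r=11 sphere at (9.5, 10) is present, so the union is just that shape — boundary = 67.11 mm; (whole slice rotated 70° about Z — lengths, areas and connectivity unchanged). So its perimeter = 67.11 mm. Layer 152 (z = 22.8): the sphere is absent (|z−center|=12.300 > r=10.5); the sphere at (-4, 9.5) is not intersected at this z (|z−center|=8.800 > r=8.5); the r=10 cylinder at (-0.5, 8.5) contributes a regular 24-gon of circumradius 10 (perimeter = 2·24·10.000·sin(180°/24) = 62.65 mm); the cube at (-0.5, 3) (footprint 8.5×7.5) is included at this height (perimeter 32.00 mm); Taking the union: the regions partially overlap (shared area 63.72 mm²), so the edge portions inside another operand are dropped and the merged outline is re-measured after clipping — boundary = 62.80 mm; the r=11 sphere at (9.5, 10) slices to a regular 24-gon of circumradius 9.945 (√(r²−h²) with h=4.7 from center) (perimeter = 2·24·9.945·sin(180°/24) = 62.31 mm); Merging all regions: the regions partially overlap (shared area 117.46 mm²), so the edge portions inside another operand are dropped and the merged outline is re-measured after clipping — boundary = 83.82 mm; (whole slice rotated 70° about Z — lengths, areas and connectivity unchanged). So its perimeter = 83.82 mm. Layer 152 is larger (83.82 vs 67.11 mm).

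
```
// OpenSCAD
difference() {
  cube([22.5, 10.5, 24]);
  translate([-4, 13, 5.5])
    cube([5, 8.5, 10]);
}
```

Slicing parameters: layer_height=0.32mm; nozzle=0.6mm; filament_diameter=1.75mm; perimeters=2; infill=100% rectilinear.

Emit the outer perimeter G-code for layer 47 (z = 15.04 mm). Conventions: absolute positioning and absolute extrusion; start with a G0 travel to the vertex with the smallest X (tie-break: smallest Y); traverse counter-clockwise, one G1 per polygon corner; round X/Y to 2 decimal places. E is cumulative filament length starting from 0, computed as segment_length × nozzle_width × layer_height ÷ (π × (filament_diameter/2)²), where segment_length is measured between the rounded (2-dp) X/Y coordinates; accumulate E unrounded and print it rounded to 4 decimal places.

G0 X0.00 Y0.00 Z15.04
G1 X22.50 Y0.00 E1.7960
G1 X22.50 Y10.50 E2.6342
G1 X0.00 Y10.50 E4.4302
G1 X0.00 Y0.00 E5.2684

At z = 15.04 mm: the 22.5×10.5 cube contributes its full rectangle; the cube at (-4, 13) (footprint 5×8.5) is included at this height; After the difference (first − rest): starting from the 22.5×10.5 cube, the 5×8.5 cube at (-4, 13) misses the remaining region (no effect) — 1 connected region. The outline is a single polygon with 4 vertices. Extrusion per mm of travel: 0.6 × 0.32 / (π × 0.875²) = 0.079824. Accumulating E over each segment gives final E = 5.2684.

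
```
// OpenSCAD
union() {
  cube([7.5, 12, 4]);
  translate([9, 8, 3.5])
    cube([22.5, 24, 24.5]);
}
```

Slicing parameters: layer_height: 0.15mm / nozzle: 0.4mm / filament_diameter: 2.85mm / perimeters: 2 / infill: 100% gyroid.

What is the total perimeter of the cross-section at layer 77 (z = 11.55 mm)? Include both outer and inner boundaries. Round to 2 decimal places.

93.00 mm

At z = 11.55 mm: the cube is not intersected at this z (z outside [0, 4]); the cube at (9, 8) is present — its section is the full 22.5×24 rectangle (perimeter 93.00 mm); Combining (union): only the 22.5×24 cube at (9, 8) is present, so the union is just that shape — boundary = 93.00 mm. Overall, the cross-section is a single solid region. Total boundary length (outer) = 93.00 mm.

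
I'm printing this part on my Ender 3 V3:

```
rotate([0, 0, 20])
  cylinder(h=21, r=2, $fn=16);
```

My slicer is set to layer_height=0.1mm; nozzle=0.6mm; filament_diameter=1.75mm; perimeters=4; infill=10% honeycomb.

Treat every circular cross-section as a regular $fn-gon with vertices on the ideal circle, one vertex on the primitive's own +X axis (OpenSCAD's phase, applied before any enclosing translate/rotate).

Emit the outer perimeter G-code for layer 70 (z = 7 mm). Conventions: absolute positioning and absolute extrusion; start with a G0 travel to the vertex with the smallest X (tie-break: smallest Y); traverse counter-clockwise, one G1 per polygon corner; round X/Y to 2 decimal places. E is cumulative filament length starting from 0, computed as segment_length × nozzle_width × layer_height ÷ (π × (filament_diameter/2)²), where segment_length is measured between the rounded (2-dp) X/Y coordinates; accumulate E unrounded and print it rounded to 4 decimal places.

G0 X-2.00 Y0.09 Z7.00
G1 X-1.88 Y-0.68 E0.0194
G1 X-1.47 Y-1.35 E0.0390
G1 X-0.85 Y-1.81 E0.0583
G1 X-0.09 Y-2.00 E0.0778
G1 X0.68 Y-1.88 E0.0973
G1 X1.35 Y-1.47 E0.1169
G1 X1.81 Y-0.85 E0.1361
G1 X2.00 Y-0.09 E0.1557
G1 X1.88 Y0.68 E0.1751
G1 X1.47 Y1.35 E0.1947
G1 X0.85 Y1.81 E0.2140
G1 X0.09 Y2.00 E0.2335
G1 X-0.68 Y1.88 E0.2529
G1 X-1.35 Y1.47 E0.2725
G1 X-1.81 Y0.85 E0.2918
G1 X-2.00 Y0.09 E0.3113

At z = 7 mm: the r=2 cylinder contributes a regular 16-gon of circumradius 2; (whole slice rotated 20° about Z — lengths, areas and connectivity unchanged). The outline is a single polygon with 16 vertices. Extrusion per mm of travel: 0.6 × 0.1 / (π × 0.875²) = 0.024945. Accumulating E over each segment gives final E = 0.3113.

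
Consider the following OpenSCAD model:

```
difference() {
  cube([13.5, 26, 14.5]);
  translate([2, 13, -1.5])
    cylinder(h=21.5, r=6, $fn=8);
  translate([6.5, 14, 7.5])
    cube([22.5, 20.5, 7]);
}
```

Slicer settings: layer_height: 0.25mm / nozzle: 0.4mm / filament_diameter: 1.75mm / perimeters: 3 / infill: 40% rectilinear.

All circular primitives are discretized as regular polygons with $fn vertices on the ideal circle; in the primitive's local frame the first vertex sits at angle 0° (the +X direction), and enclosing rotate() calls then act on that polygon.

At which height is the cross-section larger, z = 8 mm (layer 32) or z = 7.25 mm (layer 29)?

layer 29 (z = 7.25 mm)

Layer 32 (z = 8): the 13.5×26 cube contributes its full rectangle (area 351.00 mm²); the r=6 cylinder at (2, 13) gives a regular 8-gon of circumradius 6 (constant along its height) (area = (8/2)·6.000²·sin(360°/8) = 101.82 mm²); the 22.5×20.5 cube at (6.5, 14) contributes its full rectangle (area 461.25 mm²); After the difference (first − rest): starting from the 13.5×26 cube (351.00 mm²), the r=6 cylinder at (2, 13) partially overlaps it — only the 73.25 mm² overlap (of its 101.82 mm²) is removed, clipping the outline; the 22.5×20.5 cube at (6.5, 14) partially overlaps it — only the 82.58 mm² overlap (of its 461.25 mm²) is removed, clipping the outline — area = 195.17 mm². So its area = 195.17 mm². Layer 29 (z = 7.25): the cube is present — its section is the full 13.5×26 rectangle (area 351.00 mm²); the cylinder at (2, 13): section is a regular 8-gon, circumradius r=6 (area = (8/2)·6.000²·sin(360°/8) = 101.82 mm²); the cube at (6.5, 14) is absent (z outside [7.5, 14.5]); Taking the first minus the rest: starting from the 13.5×26 cube (351.00 mm²), the r=6 cylinder at (2, 13) partially overlaps it — only the 73.25 mm² overlap (of its 101.82 mm²) is removed, clipping the outline — area = 277.75 mm². So its area = 277.75 mm². Layer 29 is larger (277.75 vs 195.17 mm²).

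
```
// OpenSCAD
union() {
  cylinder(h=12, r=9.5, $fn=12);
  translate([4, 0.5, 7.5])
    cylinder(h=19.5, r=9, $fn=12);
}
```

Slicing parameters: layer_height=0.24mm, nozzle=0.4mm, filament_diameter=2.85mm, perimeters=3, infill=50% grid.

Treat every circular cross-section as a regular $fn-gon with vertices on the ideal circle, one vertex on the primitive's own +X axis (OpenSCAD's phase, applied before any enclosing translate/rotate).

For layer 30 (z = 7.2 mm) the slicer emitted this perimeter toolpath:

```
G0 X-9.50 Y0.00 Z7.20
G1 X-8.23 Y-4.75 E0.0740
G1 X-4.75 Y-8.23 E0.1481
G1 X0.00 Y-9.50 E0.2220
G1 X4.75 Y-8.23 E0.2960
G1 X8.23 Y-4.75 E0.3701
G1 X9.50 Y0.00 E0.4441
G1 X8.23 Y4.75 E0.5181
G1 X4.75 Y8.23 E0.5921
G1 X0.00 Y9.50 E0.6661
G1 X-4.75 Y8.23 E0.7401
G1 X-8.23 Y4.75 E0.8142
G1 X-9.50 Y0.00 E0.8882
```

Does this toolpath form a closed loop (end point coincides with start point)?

yes

Start point (G0): (-9.50, 0.00). End point (last G1): the path returns to the start — closed.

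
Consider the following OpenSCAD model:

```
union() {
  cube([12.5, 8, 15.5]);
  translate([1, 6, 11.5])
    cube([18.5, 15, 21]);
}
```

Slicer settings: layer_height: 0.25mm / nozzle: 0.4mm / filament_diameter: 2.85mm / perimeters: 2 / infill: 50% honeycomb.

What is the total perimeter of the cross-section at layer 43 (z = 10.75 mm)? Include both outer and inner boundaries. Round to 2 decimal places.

41.00 mm

At z = 10.75 mm: the cube (footprint 12.5×8) is included at this height (perimeter 41.00 mm); the cube at (1, 6) does not reach this height (z outside [11.5, 32.5]); Taking the union: only the 12.5×8 cube is present, so the union is just that shape — boundary = 41.00 mm. Overall, the cross-section is a single solid region. Total boundary length (outer) = 41.00 mm.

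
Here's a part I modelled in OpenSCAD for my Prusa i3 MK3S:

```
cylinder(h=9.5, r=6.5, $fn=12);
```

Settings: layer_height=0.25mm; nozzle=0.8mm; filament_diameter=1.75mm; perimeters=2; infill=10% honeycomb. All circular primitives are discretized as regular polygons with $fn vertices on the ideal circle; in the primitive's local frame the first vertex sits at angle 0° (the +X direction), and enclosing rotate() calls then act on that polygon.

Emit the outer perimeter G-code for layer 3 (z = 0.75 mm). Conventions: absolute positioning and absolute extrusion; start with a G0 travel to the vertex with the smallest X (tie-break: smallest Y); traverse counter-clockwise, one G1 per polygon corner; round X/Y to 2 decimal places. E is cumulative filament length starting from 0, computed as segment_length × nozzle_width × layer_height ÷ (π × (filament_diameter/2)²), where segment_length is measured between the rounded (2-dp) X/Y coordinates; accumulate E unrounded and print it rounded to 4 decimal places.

G0 X-6.50 Y0.00 Z0.75
G1 X-5.63 Y-3.25 E0.2798
G1 X-3.25 Y-5.63 E0.5596
G1 X0.00 Y-6.50 E0.8394
G1 X3.25 Y-5.63 E1.1191
G1 X5.63 Y-3.25 E1.3990
G1 X6.50 Y0.00 E1.6788
G1 X5.63 Y3.25 E1.9585
G1 X3.25 Y5.63 E2.2384
G1 X0.00 Y6.50 E2.5181
G1 X-3.25 Y5.63 E2.7979
G1 X-5.63 Y3.25 E3.0778
G1 X-6.50 Y0.00 E3.3575

At z = 0.75 mm: the r=6.5 cylinder gives a regular 12-gon of circumradius 6.5 (constant along its height). The outline is a single polygon with 12 vertices. Extrusion per mm of travel: 0.8 × 0.25 / (π × 0.875²) = 0.083150. Accumulating E over each segment gives final E = 3.3575.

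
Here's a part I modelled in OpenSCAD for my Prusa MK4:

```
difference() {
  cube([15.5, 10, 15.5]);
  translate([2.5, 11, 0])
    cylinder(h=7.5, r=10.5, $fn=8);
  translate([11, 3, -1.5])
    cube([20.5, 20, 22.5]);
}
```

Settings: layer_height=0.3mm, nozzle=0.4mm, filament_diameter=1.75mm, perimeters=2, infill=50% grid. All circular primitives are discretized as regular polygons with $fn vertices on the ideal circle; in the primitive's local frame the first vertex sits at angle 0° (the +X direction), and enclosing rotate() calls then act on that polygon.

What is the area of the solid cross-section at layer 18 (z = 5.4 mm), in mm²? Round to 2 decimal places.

At z = 5.4 mm: the cube is present — its section is the full 15.5×10 rectangle (area 155.00 mm²); the cylinder at (2.5, 11): section is a regular 8-gon, circumradius r=10.5 (area = (8/2)·10.500²·sin(360°/8) = 311.83 mm²); the cube at (11, 3) (footprint 20.5×20) is included at this height (area 410.00 mm²); After the difference (first − rest): starting from the 15.5×10 cube (155.00 mm²), the r=10.5 cylinder at (2.5, 11) partially overlaps it — only the 90.12 mm² overlap (of its 311.83 mm²) is removed, clipping the outline; the 20.5×20 cube at (11, 3) partially overlaps it — only the 28.46 mm² overlap (of its 410.00 mm²) is removed, clipping the outline — area = 36.41 mm². Overall, the cross-section is a single solid region. Net area = 36.41 mm².

36.41 mm²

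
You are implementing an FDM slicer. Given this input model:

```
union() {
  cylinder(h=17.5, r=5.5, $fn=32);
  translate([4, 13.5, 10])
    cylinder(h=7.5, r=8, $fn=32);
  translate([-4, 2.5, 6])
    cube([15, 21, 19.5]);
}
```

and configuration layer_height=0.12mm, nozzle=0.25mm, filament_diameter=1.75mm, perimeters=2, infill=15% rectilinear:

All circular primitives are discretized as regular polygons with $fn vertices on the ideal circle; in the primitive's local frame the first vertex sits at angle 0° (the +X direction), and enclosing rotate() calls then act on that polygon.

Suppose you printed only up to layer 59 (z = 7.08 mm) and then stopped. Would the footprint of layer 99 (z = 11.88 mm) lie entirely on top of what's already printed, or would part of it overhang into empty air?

part overhangs

Compare the two slices. At z = 7.08: the r=5.5 cylinder gives a regular 32-gon of circumradius 5.5 (constant along its height) (area = (32/2)·5.500²·sin(360°/32) = 94.42 mm²); the cylinder at (4, 13.5) is not intersected at this z (z outside [10, 17.5]); the cube at (-4, 2.5) is present — its section is the full 15×21 rectangle (area 315.00 mm²); Combining (union): the regions partially overlap — summed areas 409.42 mm² minus the doubly-counted overlap 20.18 mm² gives 389.24 mm² — area = 389.24 mm². At z = 11.88: the r=5.5 cylinder contributes a regular 32-gon of circumradius 5.5 (area = (32/2)·5.500²·sin(360°/32) = 94.42 mm²); the r=8 cylinder at (4, 13.5) gives a regular 32-gon of circumradius 8 (constant along its height) (area = (32/2)·8.000²·sin(360°/32) = 199.77 mm²); the cube at (-4, 2.5) is present — its section is the full 15×21 rectangle (area 315.00 mm²); Combining (union): the regions partially overlap — summed areas 609.20 mm² minus the doubly-counted overlap 214.93 mm² gives 394.27 mm² — area = 394.27 mm². Checking containment: at z = 11.88 the cross-section extends beyond the z = 7.08 cross-section by about 5.02 mm².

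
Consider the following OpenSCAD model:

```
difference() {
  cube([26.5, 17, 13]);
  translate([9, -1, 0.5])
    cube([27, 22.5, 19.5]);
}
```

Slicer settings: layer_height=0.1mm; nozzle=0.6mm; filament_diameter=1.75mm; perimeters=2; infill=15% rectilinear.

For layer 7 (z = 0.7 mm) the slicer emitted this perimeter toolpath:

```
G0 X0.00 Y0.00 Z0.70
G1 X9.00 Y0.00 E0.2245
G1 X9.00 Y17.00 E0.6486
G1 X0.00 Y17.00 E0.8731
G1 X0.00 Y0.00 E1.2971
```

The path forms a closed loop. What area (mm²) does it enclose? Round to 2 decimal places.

Apply the shoelace formula to the sequence of (X, Y) vertices; enclosed area = 153.00 mm².

153.00 mm²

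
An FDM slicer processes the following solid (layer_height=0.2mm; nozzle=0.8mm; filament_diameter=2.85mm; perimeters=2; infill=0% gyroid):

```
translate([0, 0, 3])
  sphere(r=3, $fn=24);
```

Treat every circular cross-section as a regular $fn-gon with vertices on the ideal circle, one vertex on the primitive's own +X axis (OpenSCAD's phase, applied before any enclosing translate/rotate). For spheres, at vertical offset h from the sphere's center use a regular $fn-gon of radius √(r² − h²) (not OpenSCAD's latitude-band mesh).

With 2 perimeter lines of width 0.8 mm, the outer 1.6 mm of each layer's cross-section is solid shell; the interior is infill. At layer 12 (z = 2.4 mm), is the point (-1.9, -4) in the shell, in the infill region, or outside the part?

At z = 2.4 mm: the r=3 sphere contributes a regular 24-gon of circumradius √(3²−0.6²) = 2.939. Overall, the cross-section is a single solid region. The nearest boundary edge runs (-1.47, -2.55)→(-0.76, -2.84); distance from the point to it = 1.51 mm. The point is not inside any of the regions above, so it lies outside the cross-section (1.51 mm from the nearest boundary).

outside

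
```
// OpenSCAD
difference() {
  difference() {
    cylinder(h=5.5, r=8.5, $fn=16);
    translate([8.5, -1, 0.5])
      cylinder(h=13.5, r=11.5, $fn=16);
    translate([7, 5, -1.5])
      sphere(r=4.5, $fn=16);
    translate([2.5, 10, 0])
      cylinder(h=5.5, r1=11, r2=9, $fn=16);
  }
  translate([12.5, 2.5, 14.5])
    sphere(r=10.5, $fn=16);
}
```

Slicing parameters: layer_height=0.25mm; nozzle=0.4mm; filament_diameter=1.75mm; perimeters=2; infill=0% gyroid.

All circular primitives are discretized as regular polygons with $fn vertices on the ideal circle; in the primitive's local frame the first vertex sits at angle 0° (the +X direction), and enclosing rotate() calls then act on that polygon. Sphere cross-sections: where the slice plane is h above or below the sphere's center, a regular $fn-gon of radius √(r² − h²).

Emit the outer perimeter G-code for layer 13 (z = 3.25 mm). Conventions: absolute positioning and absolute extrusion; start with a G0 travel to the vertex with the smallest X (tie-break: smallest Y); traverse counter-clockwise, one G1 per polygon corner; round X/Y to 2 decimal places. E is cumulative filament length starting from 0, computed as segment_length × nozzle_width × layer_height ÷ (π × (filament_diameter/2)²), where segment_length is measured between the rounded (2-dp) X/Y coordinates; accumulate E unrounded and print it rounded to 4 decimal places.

At z = 3.25 mm: the r=8.5 cylinder gives a regular 16-gon of circumradius 8.5 (constant along its height); the r=11.5 cylinder at (8.5, -1) gives a regular 16-gon of circumradius 11.5 (constant along its height); the sphere at (7, 5) is not intersected at this z (|z−center|=4.750 > r=4.5); the cone at (2.5, 10) (r1=11→r2=9) has section circumradius 9.818 here — a regular 16-gon; After the difference (first − rest): starting from the r=8.5 cylinder, the r=11.5 cylinder at (8.5, -1) partially overlaps it — only the 138.34 mm² overlap (of its 404.88 mm²) is removed, clipping the outline; the cone at (2.5, 10) partially overlaps it — only the 24.49 mm² overlap (of its 295.12 mm²) is removed, clipping the outline — 1 connected region; the sphere at (12.5, 2.5) is not intersected at this z (|z−center|=11.250 > r=10.5); After the difference (first − rest): none of the subtracted shapes is present at this height, so the result so far is unchanged — 1 connected region. The outline is a single polygon with 11 vertices. Extrusion per mm of travel: 0.4 × 0.25 / (π × 0.875²) = 0.041575. Accumulating E over each segment gives final E = 1.4979.

G0 X-8.50 Y0.00 Z3.25
G1 X-7.85 Y-3.25 E0.1378
G1 X-6.01 Y-6.01 E0.2757
G1 X-3.25 Y-7.85 E0.4136
G1 X-0.06 Y-8.49 E0.5489
G1 X-2.12 Y-5.40 E0.7033
G1 X-3.00 Y-1.00 E0.8898
G1 X-2.46 Y1.73 E1.0055
G1 X-4.44 Y3.06 E1.1047
G1 X-6.21 Y5.71 E1.2372
G1 X-7.85 Y3.25 E1.3601
G1 X-8.50 Y0.00 E1.4979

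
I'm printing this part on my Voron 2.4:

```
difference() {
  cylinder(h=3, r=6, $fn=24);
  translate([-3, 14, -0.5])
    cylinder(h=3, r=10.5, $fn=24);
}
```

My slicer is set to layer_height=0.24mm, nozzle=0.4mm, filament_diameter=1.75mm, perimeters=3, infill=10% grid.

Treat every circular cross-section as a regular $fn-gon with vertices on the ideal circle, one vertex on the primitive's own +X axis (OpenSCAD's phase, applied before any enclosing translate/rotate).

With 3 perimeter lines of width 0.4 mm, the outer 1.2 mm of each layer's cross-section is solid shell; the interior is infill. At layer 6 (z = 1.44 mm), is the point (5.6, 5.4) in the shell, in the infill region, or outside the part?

At z = 1.44 mm: the r=6 cylinder contributes a regular 24-gon of circumradius 6; the r=10.5 cylinder at (-3, 14) contributes a regular 24-gon of circumradius 10.5; After the difference (first − rest): starting from the r=6 cylinder, the r=10.5 cylinder at (-3, 14) partially overlaps it — only the 10.80 mm² overlap (of its 342.42 mm²) is removed, clipping the outline — 1 connected region. Overall, the cross-section is a single solid region. The nearest boundary edge runs (3.00, 5.20)→(4.24, 4.24); distance from the point to it = 1.78 mm. The point is not inside any of the regions above, so it lies outside the cross-section (1.78 mm from the nearest boundary).

outside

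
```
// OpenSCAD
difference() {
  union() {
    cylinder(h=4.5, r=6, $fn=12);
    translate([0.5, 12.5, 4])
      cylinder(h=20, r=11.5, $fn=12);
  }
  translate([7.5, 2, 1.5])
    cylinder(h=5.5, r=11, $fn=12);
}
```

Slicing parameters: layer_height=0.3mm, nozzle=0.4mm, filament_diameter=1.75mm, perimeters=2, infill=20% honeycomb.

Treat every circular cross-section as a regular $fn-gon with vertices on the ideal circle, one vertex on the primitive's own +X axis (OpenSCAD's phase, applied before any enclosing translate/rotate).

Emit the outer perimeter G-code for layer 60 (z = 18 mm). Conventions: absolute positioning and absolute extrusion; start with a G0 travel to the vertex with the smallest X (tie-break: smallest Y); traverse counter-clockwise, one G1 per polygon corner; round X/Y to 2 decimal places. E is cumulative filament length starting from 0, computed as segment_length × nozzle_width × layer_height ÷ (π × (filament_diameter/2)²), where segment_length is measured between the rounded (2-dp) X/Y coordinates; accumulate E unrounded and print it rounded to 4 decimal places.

At z = 18 mm: the cylinder does not reach this height (z outside [0, 4.5]); the cylinder at (0.5, 12.5): section is a regular 12-gon, circumradius r=11.5; Merging all regions: only the r=11.5 cylinder at (0.5, 12.5) is present, so the union is just that shape — 1 connected region; the cylinder at (7.5, 2) is absent (z outside [1.5, 7]); Taking the first minus the rest: none of the subtracted shapes is present at this height, so the result so far is unchanged — 1 connected region. The outline is a single polygon with 12 vertices. Extrusion per mm of travel: 0.4 × 0.3 / (π × 0.875²) = 0.049890. Accumulating E over each segment gives final E = 3.5640.

G0 X-11.00 Y12.50 Z18.00
G1 X-9.46 Y6.75 E0.2970
G1 X-5.25 Y2.54 E0.5940
G1 X0.50 Y1.00 E0.8910
G1 X6.25 Y2.54 E1.1880
G1 X10.46 Y6.75 E1.4850
G1 X12.00 Y12.50 E1.7820
G1 X10.46 Y18.25 E2.0790
G1 X6.25 Y22.46 E2.3760
G1 X0.50 Y24.00 E2.6730
G1 X-5.25 Y22.46 E2.9700
G1 X-9.46 Y18.25 E3.2670
G1 X-11.00 Y12.50 E3.5640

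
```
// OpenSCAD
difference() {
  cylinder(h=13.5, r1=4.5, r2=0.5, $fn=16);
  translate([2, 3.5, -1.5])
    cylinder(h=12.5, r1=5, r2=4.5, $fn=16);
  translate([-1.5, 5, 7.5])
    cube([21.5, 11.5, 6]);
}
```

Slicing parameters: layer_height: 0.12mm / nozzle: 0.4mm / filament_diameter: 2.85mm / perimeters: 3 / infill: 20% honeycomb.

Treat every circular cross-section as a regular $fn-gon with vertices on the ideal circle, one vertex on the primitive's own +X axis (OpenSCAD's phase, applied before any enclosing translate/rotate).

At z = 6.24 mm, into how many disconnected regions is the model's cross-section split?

At z = 6.24 mm: the cone contributes a regular 16-gon of circumradius 2.651 (interpolated between r1=4.5 and r2=0.5 at t=0.462); the cone at (2, 3.5) contributes a regular 16-gon of circumradius 4.690 (interpolated between r1=5 and r2=4.5 at t=0.619); the cube at (-1.5, 5) is not intersected at this z (z outside [7.5, 13.5]); Subtracting the remaining from the first: starting from the cone, the cone at (2, 3.5) partially overlaps it — only the 12.54 mm² overlap (of its 67.35 mm²) is removed, clipping the outline — 1 connected region. The result has 1 disconnected region.

1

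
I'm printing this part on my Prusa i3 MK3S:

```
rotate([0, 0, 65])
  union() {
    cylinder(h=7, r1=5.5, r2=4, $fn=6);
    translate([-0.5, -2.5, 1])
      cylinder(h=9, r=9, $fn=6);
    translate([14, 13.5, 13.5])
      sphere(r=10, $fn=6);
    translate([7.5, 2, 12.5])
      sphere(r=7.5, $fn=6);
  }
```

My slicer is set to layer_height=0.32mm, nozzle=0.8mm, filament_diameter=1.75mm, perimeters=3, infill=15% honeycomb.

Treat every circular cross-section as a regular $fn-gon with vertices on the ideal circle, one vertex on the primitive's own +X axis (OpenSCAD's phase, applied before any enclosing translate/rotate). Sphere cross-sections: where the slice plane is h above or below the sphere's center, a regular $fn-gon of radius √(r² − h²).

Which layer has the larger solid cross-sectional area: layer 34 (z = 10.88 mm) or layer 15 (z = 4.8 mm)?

Layer 34 (z = 10.88): the cone does not reach this height (z outside [0, 7]); the cylinder at (-0.5, -2.5) does not reach this height (z outside [1, 10]); the sphere at (14, 13.5): section is a regular 6-gon, circumradius = √(r²−h²) = √(10²−2.62²) = 9.651 (area = (6/2)·9.651²·sin(360°/6) = 241.97 mm²); the r=7.5 sphere at (7.5, 2) slices to a regular 6-gon of circumradius 7.323 (√(r²−h²) with h=1.62 from center) (area = (6/2)·7.323²·sin(360°/6) = 139.32 mm²); Combining (union): the regions partially overlap — summed areas 381.30 mm² minus the doubly-counted overlap 12.27 mm² gives 369.03 mm² — area = 369.03 mm²; (rotated 65° about Z; rotation is an isometry so areas/perimeters/island counts are preserved). So its area = 369.03 mm². Layer 15 (z = 4.8): the cone: at t=0.686 of its height the radius interpolates to r₁+(r₂−r₁)t = 4.471, giving a regular 6-gon of that circumradius (area = (6/2)·4.471²·sin(360°/6) = 51.95 mm²); the r=9 cylinder at (-0.5, -2.5) gives a regular 6-gon of circumradius 9 (constant along its height) (area = (6/2)·9.000²·sin(360°/6) = 210.44 mm²); the r=10 sphere at (14, 13.5) contributes a regular 6-gon of circumradius √(10²−8.7²) = 4.931 (area = (6/2)·4.931²·sin(360°/6) = 63.16 mm²); the sphere at (7.5, 2) does not reach this height (|z−center|=7.700 > r=7.5); Merging all regions: the regions partially overlap — summed areas 325.55 mm² minus the doubly-counted overlap 51.95 mm² gives 273.60 mm² — area = 273.60 mm²; (whole slice rotated 65° about Z — lengths, areas and connectivity unchanged). So its area = 273.60 mm². Layer 34 is larger (369.03 vs 273.60 mm²).

layer 34 (z = 10.88 mm)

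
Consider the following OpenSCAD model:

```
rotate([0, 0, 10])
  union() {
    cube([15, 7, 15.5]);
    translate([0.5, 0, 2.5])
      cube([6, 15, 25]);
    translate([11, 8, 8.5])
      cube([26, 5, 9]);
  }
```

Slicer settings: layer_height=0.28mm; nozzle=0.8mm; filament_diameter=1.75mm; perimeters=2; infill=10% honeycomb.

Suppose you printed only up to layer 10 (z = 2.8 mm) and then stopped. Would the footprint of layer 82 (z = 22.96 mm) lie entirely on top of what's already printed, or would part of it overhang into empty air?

Compare the two slices. At z = 2.8: the 15×7 cube contributes its full rectangle (area 105.00 mm²); the 6×15 cube at (0.5, 0) contributes its full rectangle (area 90.00 mm²); the cube at (11, 8) is absent (z outside [8.5, 17.5]); Combining (union): the regions partially overlap — summed areas 195.00 mm² minus the doubly-counted overlap 42.00 mm² gives 153.00 mm² — area = 153.00 mm²; (rotated 10° about Z; rotation is an isometry so areas/perimeters/island counts are preserved). At z = 22.96: the cube does not reach this height (z outside [0, 15.5]); the cube at (0.5, 0) is present — its section is the full 6×15 rectangle (area 90.00 mm²); the cube at (11, 8) does not reach this height (z outside [8.5, 17.5]); Combining (union): only the 6×15 cube at (0.5, 0) is present, so the union is just that shape — area = 90.00 mm²; (rotated 10° about Z; rotation is an isometry so areas/perimeters/island counts are preserved). Checking containment: the cross-section at z = 22.96 is a subset of the cross-section at z = 2.8.

entirely on top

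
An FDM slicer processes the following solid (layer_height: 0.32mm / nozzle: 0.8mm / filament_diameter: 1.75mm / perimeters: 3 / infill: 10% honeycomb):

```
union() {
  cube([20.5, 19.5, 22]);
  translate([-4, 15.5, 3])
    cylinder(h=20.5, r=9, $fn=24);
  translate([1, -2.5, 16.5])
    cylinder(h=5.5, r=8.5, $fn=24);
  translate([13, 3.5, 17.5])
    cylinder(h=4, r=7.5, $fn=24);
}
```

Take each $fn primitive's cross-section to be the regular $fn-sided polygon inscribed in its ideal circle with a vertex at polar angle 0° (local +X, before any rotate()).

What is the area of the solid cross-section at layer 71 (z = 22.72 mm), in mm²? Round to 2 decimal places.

At z = 22.72 mm: the cube is not intersected at this z (z outside [0, 22]); the r=9 cylinder at (-4, 15.5) contributes a regular 24-gon of circumradius 9 (area = (24/2)·9.000²·sin(360°/24) = 251.57 mm²); the cylinder at (1, -2.5) does not reach this height (z outside [16.5, 22]); the cylinder at (13, 3.5) is absent (z outside [17.5, 21.5]); Merging all regions: only the r=9 cylinder at (-4, 15.5) is present, so the union is just that shape — area = 251.57 mm². Overall, the cross-section is a single solid region. Net area = 251.57 mm².

251.57 mm²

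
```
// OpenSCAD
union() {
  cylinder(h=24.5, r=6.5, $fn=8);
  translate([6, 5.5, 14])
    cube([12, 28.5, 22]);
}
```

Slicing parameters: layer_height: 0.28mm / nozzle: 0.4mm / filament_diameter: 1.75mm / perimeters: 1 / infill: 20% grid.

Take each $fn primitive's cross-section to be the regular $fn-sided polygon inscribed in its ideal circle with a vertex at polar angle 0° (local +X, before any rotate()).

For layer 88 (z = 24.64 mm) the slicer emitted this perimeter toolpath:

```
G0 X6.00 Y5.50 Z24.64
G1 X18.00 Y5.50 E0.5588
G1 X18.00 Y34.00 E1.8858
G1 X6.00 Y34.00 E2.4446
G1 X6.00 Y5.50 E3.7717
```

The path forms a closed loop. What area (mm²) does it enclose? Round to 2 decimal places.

342.00 mm²

Apply the shoelace formula to the sequence of (X, Y) vertices; enclosed area = 342.00 mm².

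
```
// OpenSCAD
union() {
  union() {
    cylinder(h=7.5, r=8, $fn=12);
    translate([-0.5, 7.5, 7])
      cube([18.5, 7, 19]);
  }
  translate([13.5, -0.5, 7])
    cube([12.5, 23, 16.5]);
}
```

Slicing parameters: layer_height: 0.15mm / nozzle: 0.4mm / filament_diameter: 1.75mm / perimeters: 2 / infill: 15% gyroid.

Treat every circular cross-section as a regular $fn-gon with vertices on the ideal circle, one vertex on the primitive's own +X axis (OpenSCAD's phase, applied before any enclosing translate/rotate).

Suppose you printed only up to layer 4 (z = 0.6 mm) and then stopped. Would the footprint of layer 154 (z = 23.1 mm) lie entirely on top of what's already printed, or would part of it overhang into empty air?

Compare the two slices. At z = 0.6: the cylinder: section is a regular 12-gon, circumradius r=8 (area = (12/2)·8.000²·sin(360°/12) = 192.00 mm²); the cube at (-0.5, 7.5) does not reach this height (z outside [7, 26]); Taking the union: only the r=8 cylinder is present, so the union is just that shape — area = 192.00 mm²; the cube at (13.5, -0.5) is not intersected at this z (z outside [7, 23.5]); Taking the union: only the result so far is present, so the union is just that shape — area = 192.00 mm². At z = 23.1: the cylinder is not intersected at this z (z outside [0, 7.5]); the cube at (-0.5, 7.5) is present — its section is the full 18.5×7 rectangle (area 129.50 mm²); Taking the union: only the 18.5×7 cube at (-0.5, 7.5) is present, so the union is just that shape — area = 129.50 mm²; the 12.5×23 cube at (13.5, -0.5) contributes its full rectangle (area 287.50 mm²); Merging all regions: the regions partially overlap — summed areas 417.00 mm² minus the doubly-counted overlap 31.50 mm² gives 385.50 mm² — area = 385.50 mm². Checking containment: at z = 23.1 the cross-section extends beyond the z = 0.6 cross-section by about 384.82 mm².

part overhangs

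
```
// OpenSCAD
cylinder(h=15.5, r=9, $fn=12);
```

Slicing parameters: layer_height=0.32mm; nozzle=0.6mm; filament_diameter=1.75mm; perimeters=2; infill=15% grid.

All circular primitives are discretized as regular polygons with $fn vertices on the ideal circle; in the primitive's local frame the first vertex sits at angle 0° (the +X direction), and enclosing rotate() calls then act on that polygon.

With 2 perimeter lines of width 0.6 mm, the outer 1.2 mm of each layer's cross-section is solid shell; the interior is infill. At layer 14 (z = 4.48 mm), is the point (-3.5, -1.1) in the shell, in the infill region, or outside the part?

infill

At z = 4.48 mm: the cylinder: section is a regular 12-gon, circumradius r=9. Overall, the cross-section is a single solid region. The nearest boundary edge runs (-9.00, 0.00)→(-7.79, -4.50); distance from the point to it = 5.03 mm. The point is inside the cross-section and 5.03 mm from the nearest boundary — more than the 1.2 mm shell width (2 × 0.6), so it's in the infill interior.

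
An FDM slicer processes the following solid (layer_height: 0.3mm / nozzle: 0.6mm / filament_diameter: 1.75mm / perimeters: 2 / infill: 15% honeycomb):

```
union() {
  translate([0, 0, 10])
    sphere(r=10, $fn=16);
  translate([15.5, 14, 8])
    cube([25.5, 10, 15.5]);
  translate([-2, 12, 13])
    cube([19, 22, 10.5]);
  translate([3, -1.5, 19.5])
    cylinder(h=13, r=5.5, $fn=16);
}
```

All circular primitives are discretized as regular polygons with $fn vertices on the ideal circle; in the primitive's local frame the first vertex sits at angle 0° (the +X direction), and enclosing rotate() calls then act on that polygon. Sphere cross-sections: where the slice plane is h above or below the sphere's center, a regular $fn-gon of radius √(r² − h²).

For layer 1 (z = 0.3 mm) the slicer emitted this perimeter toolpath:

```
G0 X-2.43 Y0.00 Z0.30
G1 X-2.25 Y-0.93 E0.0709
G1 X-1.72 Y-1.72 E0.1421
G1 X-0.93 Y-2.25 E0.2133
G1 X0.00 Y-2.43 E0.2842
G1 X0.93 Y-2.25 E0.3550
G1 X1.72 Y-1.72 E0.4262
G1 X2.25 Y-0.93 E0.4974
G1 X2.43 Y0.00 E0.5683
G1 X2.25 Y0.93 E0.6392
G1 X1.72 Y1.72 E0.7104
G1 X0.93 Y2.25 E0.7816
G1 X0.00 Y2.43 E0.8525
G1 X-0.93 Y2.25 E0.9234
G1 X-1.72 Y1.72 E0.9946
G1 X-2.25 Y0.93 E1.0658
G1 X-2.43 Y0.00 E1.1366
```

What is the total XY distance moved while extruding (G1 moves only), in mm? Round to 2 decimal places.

15.19 mm

Sum the Euclidean lengths of each G1 segment: total = 15.19 mm.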